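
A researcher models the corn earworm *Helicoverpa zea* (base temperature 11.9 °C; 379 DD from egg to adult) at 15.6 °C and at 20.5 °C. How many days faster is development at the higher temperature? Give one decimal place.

58.4 days

At 15.6 °C: 379 / (15.6 − 11.9) = 379 / 3.7 = 102.432 d.
At 20.5 °C: 379 / (20.5 − 11.9) = 379 / 8.6 = 44.070 d.
Difference = |102.432 − 44.070| = 58.363 ≈ 58.4 days.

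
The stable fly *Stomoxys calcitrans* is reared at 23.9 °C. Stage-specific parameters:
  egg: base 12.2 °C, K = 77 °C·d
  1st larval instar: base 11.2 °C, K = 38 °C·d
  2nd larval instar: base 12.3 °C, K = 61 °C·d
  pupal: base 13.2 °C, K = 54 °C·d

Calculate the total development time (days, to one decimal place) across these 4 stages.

19.9 days

egg: 77 / (23.9 − 12.2) = 77 / 11.7 = 6.581 d.
1st larval instar: 38 / (23.9 − 11.2) = 38 / 12.7 = 2.992 d.
2nd larval instar: 61 / (23.9 − 12.3) = 61 / 11.6 = 5.259 d.
pupal: 54 / (23.9 − 13.2) = 54 / 10.7 = 5.047 d.
Sum = 19.879 ≈ 19.9 days.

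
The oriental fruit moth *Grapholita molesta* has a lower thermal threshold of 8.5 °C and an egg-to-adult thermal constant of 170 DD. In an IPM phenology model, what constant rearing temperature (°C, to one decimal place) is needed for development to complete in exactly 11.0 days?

24.0 °C

Required daily accumulation = 170 / 11.0 = 15.455 DD/day.
T = T_base + 15.455 = 8.5 + 15.455 = 23.955 ≈ 24.0 °C.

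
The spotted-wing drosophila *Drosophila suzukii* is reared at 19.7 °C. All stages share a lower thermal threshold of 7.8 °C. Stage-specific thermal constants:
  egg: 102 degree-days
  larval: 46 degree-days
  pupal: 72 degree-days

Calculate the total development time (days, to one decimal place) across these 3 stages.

18.5 days

Daily accumulation at 19.7 °C = 19.7 − 7.8 = 11.9 DD/day.
Total K = 102 + 46 + 72 = 220 DD.
Total duration = 220 / 11.9 = 18.487 ≈ 18.5 days.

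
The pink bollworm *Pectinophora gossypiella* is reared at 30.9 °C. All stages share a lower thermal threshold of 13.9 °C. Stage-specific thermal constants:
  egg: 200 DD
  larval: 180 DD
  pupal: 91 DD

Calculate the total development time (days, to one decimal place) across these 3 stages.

27.7 days

Daily accumulation at 30.9 °C = 30.9 − 13.9 = 17.0 DD/day.
Total K = 200 + 180 + 91 = 471 DD.
Total duration = 471 / 17.0 = 27.706 ≈ 27.7 days.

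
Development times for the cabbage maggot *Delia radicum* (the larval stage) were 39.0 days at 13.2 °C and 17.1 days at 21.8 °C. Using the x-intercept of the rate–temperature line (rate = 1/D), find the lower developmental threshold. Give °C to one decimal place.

Equal thermal constants: D₁(T₁ − T_b) = D₂(T₂ − T_b).
39.0·(13.2 − T_b) = 17.1·(21.8 − T_b)
T_b = (39.0·13.2 − 17.1·21.8) / (39.0 − 17.1) = 142.02 / 21.9 = 6.485 °C ≈ 6.5 °C.

6.5 °C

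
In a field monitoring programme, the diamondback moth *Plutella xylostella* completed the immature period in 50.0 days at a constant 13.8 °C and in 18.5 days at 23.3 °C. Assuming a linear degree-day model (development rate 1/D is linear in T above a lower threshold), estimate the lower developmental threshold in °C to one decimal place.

8.2 °C

Equal thermal constants: D₁(T₁ − T_b) = D₂(T₂ − T_b).
50.0·(13.8 − T_b) = 18.5·(23.3 − T_b)
T_b = (50.0·13.8 − 18.5·23.3) / (50.0 − 18.5) = 258.95 / 31.5 = 8.221 °C ≈ 8.2 °C.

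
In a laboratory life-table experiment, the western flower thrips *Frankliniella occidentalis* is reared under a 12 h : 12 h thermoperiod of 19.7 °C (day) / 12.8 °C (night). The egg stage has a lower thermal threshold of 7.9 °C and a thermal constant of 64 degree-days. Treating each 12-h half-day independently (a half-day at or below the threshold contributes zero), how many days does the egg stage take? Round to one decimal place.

Day half: max(0, 19.7 − 7.9) × 0.5 = 11.8 × 0.5 = 5.90 DD.
Night half: max(0, 12.8 − 7.9) × 0.5 = 4.9 × 0.5 = 2.45 DD.
Per 24 h: 8.35 DD/day.
Duration = 64 / 8.35 = 7.665 ≈ 7.7 days.

7.7 days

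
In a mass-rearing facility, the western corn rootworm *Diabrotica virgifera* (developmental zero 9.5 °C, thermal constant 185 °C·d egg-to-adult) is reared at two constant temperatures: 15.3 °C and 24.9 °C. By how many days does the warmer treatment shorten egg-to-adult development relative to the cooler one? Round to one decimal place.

At 15.3 °C: 185 / (15.3 − 9.5) = 185 / 5.8 = 31.897 d.
At 24.9 °C: 185 / (24.9 − 9.5) = 185 / 15.4 = 12.013 d.
Difference = |31.897 − 12.013| = 19.884 ≈ 19.9 days.

19.9 days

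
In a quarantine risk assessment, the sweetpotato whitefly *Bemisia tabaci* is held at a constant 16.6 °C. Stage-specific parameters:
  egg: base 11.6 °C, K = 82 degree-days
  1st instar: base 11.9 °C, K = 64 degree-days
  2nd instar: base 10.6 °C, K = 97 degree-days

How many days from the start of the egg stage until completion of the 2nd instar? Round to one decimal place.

46.2 days

egg: 82 / (16.6 − 11.6) = 82 / 5.0 = 16.400 d.
1st instar: 64 / (16.6 − 11.9) = 64 / 4.7 = 13.617 d.
2nd instar: 97 / (16.6 − 10.6) = 97 / 6.0 = 16.167 d.
Sum = 46.184 ≈ 46.2 days.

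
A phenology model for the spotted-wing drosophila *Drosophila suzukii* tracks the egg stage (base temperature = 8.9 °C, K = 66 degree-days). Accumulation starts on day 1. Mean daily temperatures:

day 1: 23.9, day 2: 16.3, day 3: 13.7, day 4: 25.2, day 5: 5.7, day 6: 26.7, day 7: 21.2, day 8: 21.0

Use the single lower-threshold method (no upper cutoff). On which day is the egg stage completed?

Daily DD above 8.9 °C: 15.0, 7.4, 4.8, 16.3, 0.0, 17.8, 12.3, 12.1.
Cumulative: 15.0, 22.4, 27.2, 43.5, 43.5, 61.3, 73.6, 85.7.
The total first reaches 66 DD on day 7.

day 7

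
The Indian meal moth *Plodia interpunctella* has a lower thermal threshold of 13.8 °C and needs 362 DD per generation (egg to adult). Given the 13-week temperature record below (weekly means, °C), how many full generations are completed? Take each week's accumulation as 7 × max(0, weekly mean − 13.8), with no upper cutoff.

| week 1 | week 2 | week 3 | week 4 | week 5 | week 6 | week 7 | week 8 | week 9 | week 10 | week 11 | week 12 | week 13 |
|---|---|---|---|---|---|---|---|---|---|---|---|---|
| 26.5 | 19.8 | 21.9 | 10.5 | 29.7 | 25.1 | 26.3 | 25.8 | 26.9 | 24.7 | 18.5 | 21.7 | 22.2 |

Weekly DD (7 × max(0, T̄ − 13.8)): 88.9, 42.0, 56.7, 0.0, 111.3, 79.1, 87.5, 84.0, 91.7, 76.3, 32.9, 55.3, 58.8.
Season total = 864.5 DD.
Complete generations = ⌊864.5 / 362⌋ = 2.

2 generations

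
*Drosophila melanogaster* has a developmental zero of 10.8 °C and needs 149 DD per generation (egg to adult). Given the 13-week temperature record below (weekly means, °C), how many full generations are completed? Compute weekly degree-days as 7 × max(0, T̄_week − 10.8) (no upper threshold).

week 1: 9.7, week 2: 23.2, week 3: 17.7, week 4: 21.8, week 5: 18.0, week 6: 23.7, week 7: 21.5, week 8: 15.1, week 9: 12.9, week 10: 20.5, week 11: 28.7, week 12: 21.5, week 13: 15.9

Weekly DD (7 × max(0, T̄ − 10.8)): 0.0, 86.8, 48.3, 77.0, 50.4, 90.3, 74.9, 30.1, 14.7, 67.9, 125.3, 74.9, 35.7.
Season total = 776.3 DD.
Complete generations = ⌊776.3 / 149⌋ = 5.

5 generations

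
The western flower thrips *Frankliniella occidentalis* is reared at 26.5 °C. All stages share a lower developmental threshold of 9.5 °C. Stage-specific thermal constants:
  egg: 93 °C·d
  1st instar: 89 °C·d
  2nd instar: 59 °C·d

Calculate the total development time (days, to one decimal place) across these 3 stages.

Daily accumulation at 26.5 °C = 26.5 − 9.5 = 17.0 DD/day.
Total K = 93 + 89 + 59 = 241 DD.
Total duration = 241 / 17.0 = 14.176 ≈ 14.2 days.

14.2 days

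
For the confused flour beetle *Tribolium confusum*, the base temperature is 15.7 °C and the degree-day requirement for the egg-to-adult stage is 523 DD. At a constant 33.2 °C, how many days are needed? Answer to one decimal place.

Daily accumulation = 33.2 − 15.7 = 17.5 DD/day.
Duration = 523 / 17.5 = 29.886 ≈ 29.9 days.

29.9 days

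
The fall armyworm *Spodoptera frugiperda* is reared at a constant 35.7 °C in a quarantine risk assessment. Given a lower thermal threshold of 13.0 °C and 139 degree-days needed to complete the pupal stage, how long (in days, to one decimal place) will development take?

Daily accumulation = 35.7 − 13.0 = 22.7 DD/day.
Duration = 139 / 22.7 = 6.123 ≈ 6.1 days.

6.1 days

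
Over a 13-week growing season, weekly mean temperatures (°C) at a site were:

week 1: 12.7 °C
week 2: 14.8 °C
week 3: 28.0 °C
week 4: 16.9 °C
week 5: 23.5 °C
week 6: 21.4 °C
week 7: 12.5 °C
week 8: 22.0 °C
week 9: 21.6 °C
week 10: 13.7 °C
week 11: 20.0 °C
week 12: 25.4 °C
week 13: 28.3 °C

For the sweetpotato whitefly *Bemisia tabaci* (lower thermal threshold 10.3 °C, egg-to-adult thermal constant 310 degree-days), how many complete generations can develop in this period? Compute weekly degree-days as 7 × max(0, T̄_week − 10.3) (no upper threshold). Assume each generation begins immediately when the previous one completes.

Weekly DD (7 × max(0, T̄ − 10.3)): 16.8, 31.5, 123.9, 46.2, 92.4, 77.7, 15.4, 81.9, 79.1, 23.8, 67.9, 105.7, 126.0.
Season total = 888.3 DD.
Complete generations = ⌊888.3 / 310⌋ = 2.

2 generations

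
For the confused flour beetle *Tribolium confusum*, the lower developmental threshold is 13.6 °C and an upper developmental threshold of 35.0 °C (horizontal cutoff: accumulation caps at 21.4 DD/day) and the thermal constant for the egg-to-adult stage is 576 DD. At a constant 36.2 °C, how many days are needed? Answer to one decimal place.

Temperature 36.2 °C exceeds the upper threshold, so daily accumulation caps at 35.0 − 13.6 = 21.4 DD/day.
Duration = 576 / 21.4 = 26.916 ≈ 26.9 days.

26.9 days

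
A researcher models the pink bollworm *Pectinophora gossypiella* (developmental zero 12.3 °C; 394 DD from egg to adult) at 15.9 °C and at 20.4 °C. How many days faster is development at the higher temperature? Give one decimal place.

At 15.9 °C: 394 / (15.9 − 12.3) = 394 / 3.6 = 109.444 d.
At 20.4 °C: 394 / (20.4 − 12.3) = 394 / 8.1 = 48.642 d.
Difference = |109.444 − 48.642| = 60.802 ≈ 60.8 days.

60.8 days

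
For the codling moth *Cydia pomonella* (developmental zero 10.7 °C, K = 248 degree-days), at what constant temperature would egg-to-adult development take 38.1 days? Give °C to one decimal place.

Required daily accumulation = 248 / 38.1 = 6.509 DD/day.
T = T_base + 6.509 = 10.7 + 6.509 = 17.209 ≈ 17.2 °C.

17.2 °C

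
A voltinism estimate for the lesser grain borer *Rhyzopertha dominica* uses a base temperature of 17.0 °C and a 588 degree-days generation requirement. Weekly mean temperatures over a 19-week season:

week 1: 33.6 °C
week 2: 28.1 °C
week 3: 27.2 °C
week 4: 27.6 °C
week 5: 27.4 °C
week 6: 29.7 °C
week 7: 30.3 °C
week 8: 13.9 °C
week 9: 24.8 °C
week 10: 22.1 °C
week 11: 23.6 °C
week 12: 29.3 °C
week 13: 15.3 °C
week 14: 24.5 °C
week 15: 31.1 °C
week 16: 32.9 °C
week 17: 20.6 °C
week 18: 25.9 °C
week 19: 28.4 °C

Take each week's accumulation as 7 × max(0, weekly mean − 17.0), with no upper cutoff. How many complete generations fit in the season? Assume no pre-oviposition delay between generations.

Weekly DD (7 × max(0, T̄ − 17.0)): 116.2, 77.7, 71.4, 74.2, 72.8, 88.9, 93.1, 0.0, 54.6, 35.7, 46.2, 86.1, 0.0, 52.5, 98.7, 111.3, 25.2, 62.3, 79.8.
Season total = 1246.7 DD.
Complete generations = ⌊1246.7 / 588⌋ = 2.

2 generations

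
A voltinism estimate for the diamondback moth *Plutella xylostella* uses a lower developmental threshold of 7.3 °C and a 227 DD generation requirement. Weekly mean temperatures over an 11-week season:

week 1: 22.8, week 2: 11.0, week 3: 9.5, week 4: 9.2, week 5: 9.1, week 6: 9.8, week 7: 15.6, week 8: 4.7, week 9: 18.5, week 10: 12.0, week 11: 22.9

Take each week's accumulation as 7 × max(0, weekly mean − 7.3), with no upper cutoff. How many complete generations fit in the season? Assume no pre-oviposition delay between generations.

Weekly DD (7 × max(0, T̄ − 7.3)): 108.5, 25.9, 15.4, 13.3, 12.6, 17.5, 58.1, 0.0, 78.4, 32.9, 109.2.
Season total = 471.8 DD.
Complete generations = ⌊471.8 / 227⌋ = 2.

2 generations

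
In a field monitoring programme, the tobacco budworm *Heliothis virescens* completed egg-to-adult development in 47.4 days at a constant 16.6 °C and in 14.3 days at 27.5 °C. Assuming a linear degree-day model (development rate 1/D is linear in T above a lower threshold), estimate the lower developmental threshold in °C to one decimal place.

11.9 °C

Equal thermal constants: D₁(T₁ − T_b) = D₂(T₂ − T_b).
47.4·(16.6 − T_b) = 14.3·(27.5 − T_b)
T_b = (47.4·16.6 − 14.3·27.5) / (47.4 − 14.3) = 393.59 / 33.1 = 11.891 °C ≈ 11.9 °C.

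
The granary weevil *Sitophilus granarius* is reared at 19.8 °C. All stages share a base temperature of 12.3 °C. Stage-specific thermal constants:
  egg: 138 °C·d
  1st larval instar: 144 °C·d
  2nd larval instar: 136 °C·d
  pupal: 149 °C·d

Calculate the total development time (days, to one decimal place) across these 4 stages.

Daily accumulation at 19.8 °C = 19.8 − 12.3 = 7.5 DD/day.
Total K = 138 + 144 + 136 + 149 = 567 DD.
Total duration = 567 / 7.5 = 75.600 ≈ 75.6 days.

75.6 days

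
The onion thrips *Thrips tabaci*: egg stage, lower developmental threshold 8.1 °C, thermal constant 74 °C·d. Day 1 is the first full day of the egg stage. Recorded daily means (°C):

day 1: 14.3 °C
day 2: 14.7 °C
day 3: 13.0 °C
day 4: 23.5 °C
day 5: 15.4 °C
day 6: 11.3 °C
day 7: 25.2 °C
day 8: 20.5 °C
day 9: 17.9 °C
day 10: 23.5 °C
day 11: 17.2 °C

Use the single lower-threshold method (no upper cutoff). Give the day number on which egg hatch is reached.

day 9

Daily DD above 8.1 °C: 6.2, 6.6, 4.9, 15.4, 7.3, 3.2, 17.1, 12.4, 9.8, 15.4, 9.1.
Cumulative: 6.2, 12.8, 17.7, 33.1, 40.4, 43.6, 60.7, 73.1, 82.9, 98.3, 107.4.
The total first reaches 74 DD on day 9.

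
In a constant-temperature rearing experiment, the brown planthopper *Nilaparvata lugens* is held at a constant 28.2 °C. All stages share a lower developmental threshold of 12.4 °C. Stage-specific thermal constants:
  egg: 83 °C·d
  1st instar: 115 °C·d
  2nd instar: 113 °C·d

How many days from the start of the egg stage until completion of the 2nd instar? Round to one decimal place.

19.7 days

Daily accumulation at 28.2 °C = 28.2 − 12.4 = 15.8 DD/day.
Total K = 83 + 115 + 113 = 311 DD.
Total duration = 311 / 15.8 = 19.684 ≈ 19.7 days.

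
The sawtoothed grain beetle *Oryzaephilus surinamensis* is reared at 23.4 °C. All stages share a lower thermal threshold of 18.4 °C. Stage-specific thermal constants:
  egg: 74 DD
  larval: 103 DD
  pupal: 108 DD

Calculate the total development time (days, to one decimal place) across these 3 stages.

Daily accumulation at 23.4 °C = 23.4 − 18.4 = 5.0 DD/day.
Total K = 74 + 103 + 108 = 285 DD.
Total duration = 285 / 5.0 = 57.000 ≈ 57.0 days.

57.0 days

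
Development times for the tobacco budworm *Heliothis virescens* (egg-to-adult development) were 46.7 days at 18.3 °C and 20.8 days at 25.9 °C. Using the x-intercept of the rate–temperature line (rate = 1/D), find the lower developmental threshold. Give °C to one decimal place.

12.2 °C

Linear rate model ⇒ the product D·(T − T_b) is constant across temperatures.
46.7·(18.3 − T_b) = 20.8·(25.9 − T_b)
T_b = (46.7·18.3 − 20.8·25.9) / (46.7 − 20.8) = 315.89 / 25.9 = 12.197 °C ≈ 12.2 °C.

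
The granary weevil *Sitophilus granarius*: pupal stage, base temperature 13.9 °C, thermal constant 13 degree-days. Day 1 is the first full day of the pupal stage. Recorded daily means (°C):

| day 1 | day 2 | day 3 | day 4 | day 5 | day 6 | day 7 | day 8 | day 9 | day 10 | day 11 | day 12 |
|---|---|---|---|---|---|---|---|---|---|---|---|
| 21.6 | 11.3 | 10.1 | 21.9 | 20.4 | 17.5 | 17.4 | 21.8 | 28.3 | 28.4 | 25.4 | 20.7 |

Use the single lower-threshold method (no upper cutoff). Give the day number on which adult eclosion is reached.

Daily DD above 13.9 °C: 7.7, 0.0, 0.0, 8.0, 6.5, 3.6, 3.5, 7.9, 14.4, 14.5, 11.5, 6.8.
Cumulative: 7.7, 7.7, 7.7, 15.7, 22.2, 25.8, 29.3, 37.2, 51.6, 66.1, 77.6, 84.4.
The total first reaches 13 DD on day 4.

day 4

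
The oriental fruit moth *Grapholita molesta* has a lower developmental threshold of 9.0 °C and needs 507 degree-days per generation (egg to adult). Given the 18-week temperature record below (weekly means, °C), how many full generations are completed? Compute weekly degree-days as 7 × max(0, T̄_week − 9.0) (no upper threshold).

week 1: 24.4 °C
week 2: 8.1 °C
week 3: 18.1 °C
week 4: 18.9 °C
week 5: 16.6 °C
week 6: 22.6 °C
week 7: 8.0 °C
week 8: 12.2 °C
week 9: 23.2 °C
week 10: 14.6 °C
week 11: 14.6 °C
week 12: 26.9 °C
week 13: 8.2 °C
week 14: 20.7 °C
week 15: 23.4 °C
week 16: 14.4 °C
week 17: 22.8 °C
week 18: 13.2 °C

Weekly DD (7 × max(0, T̄ − 9.0)): 107.8, 0.0, 63.7, 69.3, 53.2, 95.2, 0.0, 22.4, 99.4, 39.2, 39.2, 125.3, 0.0, 81.9, 100.8, 37.8, 96.6, 29.4.
Season total = 1061.2 DD.
Complete generations = ⌊1061.2 / 507⌋ = 2.

2 generations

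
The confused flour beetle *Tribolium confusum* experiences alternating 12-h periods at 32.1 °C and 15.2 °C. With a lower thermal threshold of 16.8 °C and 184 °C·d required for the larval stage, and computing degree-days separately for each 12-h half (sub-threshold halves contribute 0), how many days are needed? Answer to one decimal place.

Day half: max(0, 32.1 − 16.8) × 0.5 = 15.3 × 0.5 = 7.65 DD.
Night half: max(0, 15.2 − 16.8) × 0.5 = 0.0 × 0.5 = 0.00 DD.
Per 24 h: 7.65 DD/day.
Duration = 184 / 7.65 = 24.052 ≈ 24.1 days.

24.1 days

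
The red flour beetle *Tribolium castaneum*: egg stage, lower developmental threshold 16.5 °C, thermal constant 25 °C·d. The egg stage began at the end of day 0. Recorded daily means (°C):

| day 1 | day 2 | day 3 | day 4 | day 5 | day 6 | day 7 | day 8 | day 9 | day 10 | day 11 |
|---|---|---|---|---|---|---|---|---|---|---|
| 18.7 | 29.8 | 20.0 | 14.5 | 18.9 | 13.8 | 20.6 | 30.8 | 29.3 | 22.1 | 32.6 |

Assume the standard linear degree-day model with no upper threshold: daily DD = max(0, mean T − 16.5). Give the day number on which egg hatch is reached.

day 7

Daily DD above 16.5 °C: 2.2, 13.3, 3.5, 0.0, 2.4, 0.0, 4.1, 14.3, 12.8, 5.6, 16.1.
Cumulative: 2.2, 15.5, 19.0, 19.0, 21.4, 21.4, 25.5, 39.8, 52.6, 58.2, 74.3.
The total first reaches 25 DD on day 7.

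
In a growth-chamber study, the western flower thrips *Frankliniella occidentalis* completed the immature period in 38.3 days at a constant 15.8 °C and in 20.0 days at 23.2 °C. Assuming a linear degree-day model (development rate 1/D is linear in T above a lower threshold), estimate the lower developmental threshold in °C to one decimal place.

7.7 °C

Linear rate model ⇒ the product D·(T − T_b) is constant across temperatures.
38.3·(15.8 − T_b) = 20.0·(23.2 − T_b)
T_b = (38.3·15.8 − 20.0·23.2) / (38.3 − 20.0) = 141.14 / 18.3 = 7.713 °C ≈ 7.7 °C.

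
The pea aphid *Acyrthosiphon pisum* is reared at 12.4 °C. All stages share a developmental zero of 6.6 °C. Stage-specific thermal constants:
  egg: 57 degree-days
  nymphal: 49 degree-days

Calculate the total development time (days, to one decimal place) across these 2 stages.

18.3 days

Daily accumulation at 12.4 °C = 12.4 − 6.6 = 5.8 DD/day.
Total K = 57 + 49 = 106 DD.
Total duration = 106 / 5.8 = 18.276 ≈ 18.3 days.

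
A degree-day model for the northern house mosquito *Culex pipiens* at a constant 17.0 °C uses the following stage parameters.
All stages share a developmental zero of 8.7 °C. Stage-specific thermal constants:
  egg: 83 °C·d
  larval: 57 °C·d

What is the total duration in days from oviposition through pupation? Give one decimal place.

Daily accumulation at 17.0 °C = 17.0 − 8.7 = 8.3 DD/day.
Total K = 83 + 57 = 140 DD.
Total duration = 140 / 8.3 = 16.867 ≈ 16.9 days.

16.9 days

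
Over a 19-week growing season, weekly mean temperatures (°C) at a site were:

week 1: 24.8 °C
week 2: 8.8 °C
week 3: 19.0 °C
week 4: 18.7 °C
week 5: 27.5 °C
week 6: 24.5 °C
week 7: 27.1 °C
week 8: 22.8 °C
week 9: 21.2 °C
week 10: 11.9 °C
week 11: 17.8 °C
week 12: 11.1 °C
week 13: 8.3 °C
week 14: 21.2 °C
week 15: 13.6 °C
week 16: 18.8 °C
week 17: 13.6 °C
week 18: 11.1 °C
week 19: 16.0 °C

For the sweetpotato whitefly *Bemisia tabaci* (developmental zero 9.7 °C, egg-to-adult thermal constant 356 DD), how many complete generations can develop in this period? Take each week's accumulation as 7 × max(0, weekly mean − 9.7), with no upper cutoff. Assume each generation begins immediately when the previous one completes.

3 generations

Weekly DD (7 × max(0, T̄ − 9.7)): 105.7, 0.0, 65.1, 63.0, 124.6, 103.6, 121.8, 91.7, 80.5, 15.4, 56.7, 9.8, 0.0, 80.5, 27.3, 63.7, 27.3, 9.8, 44.1.
Season total = 1090.6 DD.
Complete generations = ⌊1090.6 / 356⌋ = 3.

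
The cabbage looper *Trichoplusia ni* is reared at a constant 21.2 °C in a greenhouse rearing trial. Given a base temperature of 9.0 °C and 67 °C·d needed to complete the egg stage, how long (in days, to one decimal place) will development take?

Daily accumulation = 21.2 − 9.0 = 12.2 DD/day.
Duration = 67 / 12.2 = 5.492 ≈ 5.5 days.

5.5 days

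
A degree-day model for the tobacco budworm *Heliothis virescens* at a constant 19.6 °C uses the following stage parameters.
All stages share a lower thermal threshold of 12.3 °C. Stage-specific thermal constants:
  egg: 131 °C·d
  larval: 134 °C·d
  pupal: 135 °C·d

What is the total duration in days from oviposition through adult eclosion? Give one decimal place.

Daily accumulation at 19.6 °C = 19.6 − 12.3 = 7.3 DD/day.
Total K = 131 + 134 + 135 = 400 DD.
Total duration = 400 / 7.3 = 54.795 ≈ 54.8 days.

54.8 days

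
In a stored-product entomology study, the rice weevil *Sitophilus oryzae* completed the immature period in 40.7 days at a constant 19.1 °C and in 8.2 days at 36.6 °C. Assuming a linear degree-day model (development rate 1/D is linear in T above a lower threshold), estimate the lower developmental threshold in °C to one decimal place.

14.7 °C

Linear rate model ⇒ the product D·(T − T_b) is constant across temperatures.
40.7·(19.1 − T_b) = 8.2·(36.6 − T_b)
T_b = (40.7·19.1 − 8.2·36.6) / (40.7 − 8.2) = 477.25 / 32.5 = 14.685 °C ≈ 14.7 °C.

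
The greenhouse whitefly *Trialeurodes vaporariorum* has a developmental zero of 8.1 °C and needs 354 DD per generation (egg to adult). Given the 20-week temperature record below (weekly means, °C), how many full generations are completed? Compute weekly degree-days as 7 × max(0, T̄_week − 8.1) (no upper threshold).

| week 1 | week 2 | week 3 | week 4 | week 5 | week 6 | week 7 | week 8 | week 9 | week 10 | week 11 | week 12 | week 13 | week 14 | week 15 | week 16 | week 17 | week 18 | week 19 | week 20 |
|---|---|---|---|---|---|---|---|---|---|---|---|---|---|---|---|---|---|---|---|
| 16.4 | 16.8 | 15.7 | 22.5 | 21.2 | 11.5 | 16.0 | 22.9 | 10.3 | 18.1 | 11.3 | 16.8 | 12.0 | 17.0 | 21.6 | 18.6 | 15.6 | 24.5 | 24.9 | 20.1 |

3 generations

Weekly DD (7 × max(0, T̄ − 8.1)): 58.1, 60.9, 53.2, 100.8, 91.7, 23.8, 55.3, 103.6, 15.4, 70.0, 22.4, 60.9, 27.3, 62.3, 94.5, 73.5, 52.5, 114.8, 117.6, 84.0.
Season total = 1342.6 DD.
Complete generations = ⌊1342.6 / 354⌋ = 3.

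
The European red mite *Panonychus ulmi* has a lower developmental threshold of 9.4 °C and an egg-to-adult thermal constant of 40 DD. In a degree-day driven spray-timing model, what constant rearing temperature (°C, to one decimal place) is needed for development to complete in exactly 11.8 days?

Required daily accumulation = 40 / 11.8 = 3.390 DD/day.
T = T_base + 3.390 = 9.4 + 3.390 = 12.790 ≈ 12.8 °C.

12.8 °C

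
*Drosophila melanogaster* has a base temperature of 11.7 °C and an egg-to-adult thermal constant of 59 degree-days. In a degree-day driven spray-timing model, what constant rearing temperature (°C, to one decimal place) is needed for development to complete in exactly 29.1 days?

13.7 °C

Required daily accumulation = 59 / 29.1 = 2.027 DD/day.
T = T_base + 2.027 = 11.7 + 2.027 = 13.727 ≈ 13.7 °C.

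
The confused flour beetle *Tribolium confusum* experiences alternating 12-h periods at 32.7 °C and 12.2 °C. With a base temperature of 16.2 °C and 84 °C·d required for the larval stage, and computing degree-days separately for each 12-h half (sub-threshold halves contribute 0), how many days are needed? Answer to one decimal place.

Day half: max(0, 32.7 − 16.2) × 0.5 = 16.5 × 0.5 = 8.25 DD.
Night half: max(0, 12.2 − 16.2) × 0.5 = 0.0 × 0.5 = 0.00 DD.
Per 24 h: 8.25 DD/day.
Duration = 84 / 8.25 = 10.182 ≈ 10.2 days.

10.2 days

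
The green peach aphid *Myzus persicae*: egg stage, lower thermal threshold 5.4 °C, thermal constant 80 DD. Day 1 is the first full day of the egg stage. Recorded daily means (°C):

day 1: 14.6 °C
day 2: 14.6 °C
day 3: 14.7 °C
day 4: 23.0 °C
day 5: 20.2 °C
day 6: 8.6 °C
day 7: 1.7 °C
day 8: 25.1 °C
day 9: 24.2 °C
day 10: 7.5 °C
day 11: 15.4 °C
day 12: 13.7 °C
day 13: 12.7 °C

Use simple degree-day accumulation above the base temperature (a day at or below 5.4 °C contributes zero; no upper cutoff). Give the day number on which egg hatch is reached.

day 8

Daily DD above 5.4 °C: 9.2, 9.2, 9.3, 17.6, 14.8, 3.2, 0.0, 19.7, 18.8, 2.1, 10.0, 8.3, 7.3.
Cumulative: 9.2, 18.4, 27.7, 45.3, 60.1, 63.3, 63.3, 83.0, 101.8, 103.9, 113.9, 122.2, 129.5.
The total first reaches 80 DD on day 8.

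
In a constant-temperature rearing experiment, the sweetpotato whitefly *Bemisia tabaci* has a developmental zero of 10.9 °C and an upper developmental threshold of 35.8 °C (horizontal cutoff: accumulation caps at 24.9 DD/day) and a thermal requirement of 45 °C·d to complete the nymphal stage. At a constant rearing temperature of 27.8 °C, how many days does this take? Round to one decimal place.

Daily accumulation = 27.8 − 10.9 = 16.9 DD/day.
Duration = 45 / 16.9 = 2.663 ≈ 2.7 days.

2.7 days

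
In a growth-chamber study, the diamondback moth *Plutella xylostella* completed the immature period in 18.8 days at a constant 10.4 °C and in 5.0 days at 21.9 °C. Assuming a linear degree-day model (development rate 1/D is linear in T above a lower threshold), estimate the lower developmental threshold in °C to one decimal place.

6.2 °C

Equal thermal constants: D₁(T₁ − T_b) = D₂(T₂ − T_b).
18.8·(10.4 − T_b) = 5.0·(21.9 − T_b)
T_b = (18.8·10.4 − 5.0·21.9) / (18.8 − 5.0) = 86.02 / 13.8 = 6.233 °C ≈ 6.2 °C.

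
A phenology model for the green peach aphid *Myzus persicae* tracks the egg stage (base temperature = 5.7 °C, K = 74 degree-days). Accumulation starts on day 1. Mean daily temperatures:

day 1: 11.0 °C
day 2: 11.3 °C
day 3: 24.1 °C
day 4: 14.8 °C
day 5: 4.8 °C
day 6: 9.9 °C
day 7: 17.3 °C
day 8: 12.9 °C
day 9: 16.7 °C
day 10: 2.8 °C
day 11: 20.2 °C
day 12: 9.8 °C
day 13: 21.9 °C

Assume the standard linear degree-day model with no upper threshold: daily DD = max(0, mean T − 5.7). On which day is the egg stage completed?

Daily DD above 5.7 °C: 5.3, 5.6, 18.4, 9.1, 0.0, 4.2, 11.6, 7.2, 11.0, 0.0, 14.5, 4.1, 16.2.
Cumulative: 5.3, 10.9, 29.3, 38.4, 38.4, 42.6, 54.2, 61.4, 72.4, 72.4, 86.9, 91.0, 107.2.
The total first reaches 74 DD on day 11.

day 11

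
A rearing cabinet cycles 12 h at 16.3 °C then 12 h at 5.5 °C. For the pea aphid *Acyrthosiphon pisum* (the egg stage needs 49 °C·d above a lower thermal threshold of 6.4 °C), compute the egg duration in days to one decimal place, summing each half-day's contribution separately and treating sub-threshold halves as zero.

Day half: max(0, 16.3 − 6.4) × 0.5 = 9.9 × 0.5 = 4.95 DD.
Night half: max(0, 5.5 − 6.4) × 0.5 = 0.0 × 0.5 = 0.00 DD.
Per 24 h: 4.95 DD/day.
Duration = 49 / 4.95 = 9.899 ≈ 9.9 days.

9.9 days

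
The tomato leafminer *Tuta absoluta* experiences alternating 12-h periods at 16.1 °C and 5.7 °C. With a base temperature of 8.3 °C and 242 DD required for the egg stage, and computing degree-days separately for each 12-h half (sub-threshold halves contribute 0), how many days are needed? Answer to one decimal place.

62.1 days

Day half: max(0, 16.1 − 8.3) × 0.5 = 7.8 × 0.5 = 3.90 DD.
Night half: max(0, 5.7 − 8.3) × 0.5 = 0.0 × 0.5 = 0.00 DD.
Per 24 h: 3.90 DD/day.
Duration = 242 / 3.90 = 62.051 ≈ 62.1 days.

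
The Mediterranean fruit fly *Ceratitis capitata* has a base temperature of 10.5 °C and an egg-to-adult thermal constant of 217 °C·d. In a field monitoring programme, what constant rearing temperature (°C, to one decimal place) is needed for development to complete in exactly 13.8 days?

Required daily accumulation = 217 / 13.8 = 15.725 DD/day.
T = T_base + 15.725 = 10.5 + 15.725 = 26.225 ≈ 26.2 °C.

26.2 °C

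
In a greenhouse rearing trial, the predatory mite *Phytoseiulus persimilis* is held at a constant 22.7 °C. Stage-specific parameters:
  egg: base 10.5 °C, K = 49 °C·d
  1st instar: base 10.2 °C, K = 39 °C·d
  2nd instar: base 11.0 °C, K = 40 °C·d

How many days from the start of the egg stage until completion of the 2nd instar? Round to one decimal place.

10.6 days

egg: 49 / (22.7 − 10.5) = 49 / 12.2 = 4.016 d.
1st instar: 39 / (22.7 − 10.2) = 39 / 12.5 = 3.120 d.
2nd instar: 40 / (22.7 − 11.0) = 40 / 11.7 = 3.419 d.
Sum = 10.555 ≈ 10.6 days.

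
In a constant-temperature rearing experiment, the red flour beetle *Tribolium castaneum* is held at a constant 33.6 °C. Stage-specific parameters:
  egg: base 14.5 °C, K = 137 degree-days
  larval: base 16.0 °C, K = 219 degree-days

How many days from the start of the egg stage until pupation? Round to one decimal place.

19.6 days

egg: 137 / (33.6 − 14.5) = 137 / 19.1 = 7.173 d.
larval: 219 / (33.6 − 16.0) = 219 / 17.6 = 12.443 d.
Sum = 19.616 ≈ 19.6 days.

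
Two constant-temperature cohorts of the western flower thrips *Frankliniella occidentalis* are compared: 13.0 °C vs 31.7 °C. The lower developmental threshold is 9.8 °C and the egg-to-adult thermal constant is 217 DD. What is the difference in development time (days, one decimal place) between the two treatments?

57.9 days

At 13.0 °C: 217 / (13.0 − 9.8) = 217 / 3.2 = 67.813 d.
At 31.7 °C: 217 / (31.7 − 9.8) = 217 / 21.9 = 9.909 d.
Difference = |67.813 − 9.909| = 57.904 ≈ 57.9 days.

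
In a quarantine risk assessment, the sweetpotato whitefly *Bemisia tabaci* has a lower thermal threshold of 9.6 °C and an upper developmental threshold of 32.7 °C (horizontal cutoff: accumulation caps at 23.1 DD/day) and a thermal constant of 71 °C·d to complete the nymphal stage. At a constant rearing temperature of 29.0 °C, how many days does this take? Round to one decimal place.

3.7 days

Daily accumulation = 29.0 − 9.6 = 19.4 DD/day.
Duration = 71 / 19.4 = 3.660 ≈ 3.7 days.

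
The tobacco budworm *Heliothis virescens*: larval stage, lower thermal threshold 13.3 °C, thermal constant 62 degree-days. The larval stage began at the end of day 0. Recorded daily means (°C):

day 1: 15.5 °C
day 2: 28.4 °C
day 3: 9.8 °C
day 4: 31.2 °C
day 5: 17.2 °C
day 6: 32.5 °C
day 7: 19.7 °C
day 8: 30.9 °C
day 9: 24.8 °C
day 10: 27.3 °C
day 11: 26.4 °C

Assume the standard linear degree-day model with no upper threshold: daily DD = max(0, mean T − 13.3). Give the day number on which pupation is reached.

day 7

Daily DD above 13.3 °C: 2.2, 15.1, 0.0, 17.9, 3.9, 19.2, 6.4, 17.6, 11.5, 14.0, 13.1.
Cumulative: 2.2, 17.3, 17.3, 35.2, 39.1, 58.3, 64.7, 82.3, 93.8, 107.8, 120.9.
The total first reaches 62 DD on day 7.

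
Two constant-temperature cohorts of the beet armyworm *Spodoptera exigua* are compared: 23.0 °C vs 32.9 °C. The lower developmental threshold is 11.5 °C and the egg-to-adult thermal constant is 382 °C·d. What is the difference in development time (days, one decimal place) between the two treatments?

At 23.0 °C: 382 / (23.0 − 11.5) = 382 / 11.5 = 33.217 d.
At 32.9 °C: 382 / (32.9 − 11.5) = 382 / 21.4 = 17.850 d.
Difference = |33.217 − 17.850| = 15.367 ≈ 15.4 days.

15.4 days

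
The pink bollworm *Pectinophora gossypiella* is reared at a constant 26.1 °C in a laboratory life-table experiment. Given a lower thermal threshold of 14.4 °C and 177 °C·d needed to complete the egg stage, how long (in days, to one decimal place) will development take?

Daily accumulation = 26.1 − 14.4 = 11.7 DD/day.
Duration = 177 / 11.7 = 15.128 ≈ 15.1 days.

15.1 days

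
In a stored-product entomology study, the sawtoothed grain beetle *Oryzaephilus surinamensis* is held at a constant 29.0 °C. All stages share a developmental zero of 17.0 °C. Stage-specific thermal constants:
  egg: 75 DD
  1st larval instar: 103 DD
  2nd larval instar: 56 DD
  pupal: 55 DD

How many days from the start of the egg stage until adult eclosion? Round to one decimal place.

Daily accumulation at 29.0 °C = 29.0 − 17.0 = 12.0 DD/day.
Total K = 75 + 103 + 56 + 55 = 289 DD.
Total duration = 289 / 12.0 = 24.083 ≈ 24.1 days.

24.1 days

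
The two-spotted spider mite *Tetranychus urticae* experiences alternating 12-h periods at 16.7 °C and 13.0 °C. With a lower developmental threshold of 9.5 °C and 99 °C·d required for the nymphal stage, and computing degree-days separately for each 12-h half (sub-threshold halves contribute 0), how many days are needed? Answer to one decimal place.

Day half: max(0, 16.7 − 9.5) × 0.5 = 7.2 × 0.5 = 3.60 DD.
Night half: max(0, 13.0 − 9.5) × 0.5 = 3.5 × 0.5 = 1.75 DD.
Per 24 h: 5.35 DD/day.
Duration = 99 / 5.35 = 18.505 ≈ 18.5 days.

18.5 days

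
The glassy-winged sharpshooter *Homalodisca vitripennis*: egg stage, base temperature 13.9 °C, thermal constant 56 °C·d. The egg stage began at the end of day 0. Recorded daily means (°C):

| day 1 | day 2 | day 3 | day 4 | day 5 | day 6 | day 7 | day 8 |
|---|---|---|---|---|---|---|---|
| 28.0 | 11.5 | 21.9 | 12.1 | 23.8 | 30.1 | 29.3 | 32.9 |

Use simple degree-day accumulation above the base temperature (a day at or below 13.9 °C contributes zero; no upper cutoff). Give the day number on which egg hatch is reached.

Daily DD above 13.9 °C: 14.1, 0.0, 8.0, 0.0, 9.9, 16.2, 15.4, 19.0.
Cumulative: 14.1, 14.1, 22.1, 22.1, 32.0, 48.2, 63.6, 82.6.
The total first reaches 56 DD on day 7.

day 7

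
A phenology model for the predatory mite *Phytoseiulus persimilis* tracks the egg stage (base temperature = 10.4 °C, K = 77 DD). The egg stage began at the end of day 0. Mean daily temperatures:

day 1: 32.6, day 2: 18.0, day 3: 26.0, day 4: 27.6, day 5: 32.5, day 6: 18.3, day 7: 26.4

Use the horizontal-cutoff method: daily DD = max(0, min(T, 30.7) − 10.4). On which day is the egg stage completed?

day 5

Daily DD above 10.4 °C (capped at 20.3): 20.3, 7.6, 15.6, 17.2, 20.3, 7.9, 16.0.
Cumulative: 20.3, 27.9, 43.5, 60.7, 81.0, 88.9, 104.9.
The total first reaches 77 DD on day 5.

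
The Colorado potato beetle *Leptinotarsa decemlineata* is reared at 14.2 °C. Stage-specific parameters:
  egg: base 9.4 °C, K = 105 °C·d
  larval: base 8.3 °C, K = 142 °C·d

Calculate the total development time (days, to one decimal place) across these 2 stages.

egg: 105 / (14.2 − 9.4) = 105 / 4.8 = 21.875 d.
larval: 142 / (14.2 − 8.3) = 142 / 5.9 = 24.068 d.
Sum = 45.943 ≈ 45.9 days.

45.9 days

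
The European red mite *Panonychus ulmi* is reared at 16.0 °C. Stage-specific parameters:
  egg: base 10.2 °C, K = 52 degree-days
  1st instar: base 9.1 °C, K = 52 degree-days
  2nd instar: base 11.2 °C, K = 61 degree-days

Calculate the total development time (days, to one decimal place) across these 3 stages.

29.2 days

egg: 52 / (16.0 − 10.2) = 52 / 5.8 = 8.966 d.
1st instar: 52 / (16.0 − 9.1) = 52 / 6.9 = 7.536 d.
2nd instar: 61 / (16.0 − 11.2) = 61 / 4.8 = 12.708 d.
Sum = 29.210 ≈ 29.2 days.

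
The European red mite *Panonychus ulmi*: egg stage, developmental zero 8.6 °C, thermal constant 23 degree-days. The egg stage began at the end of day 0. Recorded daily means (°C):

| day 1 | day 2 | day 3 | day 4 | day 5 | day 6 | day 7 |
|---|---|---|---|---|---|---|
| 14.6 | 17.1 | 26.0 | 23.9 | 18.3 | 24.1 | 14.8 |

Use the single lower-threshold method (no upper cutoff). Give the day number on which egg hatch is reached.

Daily DD above 8.6 °C: 6.0, 8.5, 17.4, 15.3, 9.7, 15.5, 6.2.
Cumulative: 6.0, 14.5, 31.9, 47.2, 56.9, 72.4, 78.6.
The total first reaches 23 DD on day 3.

day 3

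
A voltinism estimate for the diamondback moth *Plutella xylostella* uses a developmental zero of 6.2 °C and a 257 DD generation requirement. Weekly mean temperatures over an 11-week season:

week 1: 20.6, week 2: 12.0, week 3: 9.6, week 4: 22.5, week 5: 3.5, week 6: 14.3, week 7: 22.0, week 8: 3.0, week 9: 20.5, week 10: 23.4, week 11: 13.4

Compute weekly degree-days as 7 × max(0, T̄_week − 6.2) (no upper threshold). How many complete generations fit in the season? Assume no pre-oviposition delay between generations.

2 generations

Weekly DD (7 × max(0, T̄ − 6.2)): 100.8, 40.6, 23.8, 114.1, 0.0, 56.7, 110.6, 0.0, 100.1, 120.4, 50.4.
Season total = 717.5 DD.
Complete generations = ⌊717.5 / 257⌋ = 2.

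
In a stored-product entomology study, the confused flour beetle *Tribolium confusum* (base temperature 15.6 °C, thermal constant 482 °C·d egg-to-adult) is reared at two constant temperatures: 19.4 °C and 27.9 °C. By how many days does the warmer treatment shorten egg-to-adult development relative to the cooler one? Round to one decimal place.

At 19.4 °C: 482 / (19.4 − 15.6) = 482 / 3.8 = 126.842 d.
At 27.9 °C: 482 / (27.9 − 15.6) = 482 / 12.3 = 39.187 d.
Difference = |126.842 − 39.187| = 87.655 ≈ 87.7 days.

87.7 days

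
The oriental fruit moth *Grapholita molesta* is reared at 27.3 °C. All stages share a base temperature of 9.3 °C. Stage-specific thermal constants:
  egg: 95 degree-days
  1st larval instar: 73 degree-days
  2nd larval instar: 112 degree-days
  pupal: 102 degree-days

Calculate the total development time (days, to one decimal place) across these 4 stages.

21.2 days

Daily accumulation at 27.3 °C = 27.3 − 9.3 = 18.0 DD/day.
Total K = 95 + 73 + 112 + 102 = 382 DD.
Total duration = 382 / 18.0 = 21.222 ≈ 21.2 days.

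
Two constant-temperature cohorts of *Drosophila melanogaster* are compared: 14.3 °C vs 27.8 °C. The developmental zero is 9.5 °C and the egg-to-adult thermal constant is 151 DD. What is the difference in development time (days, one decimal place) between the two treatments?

At 14.3 °C: 151 / (14.3 − 9.5) = 151 / 4.8 = 31.458 d.
At 27.8 °C: 151 / (27.8 − 9.5) = 151 / 18.3 = 8.251 d.
Difference = |31.458 − 8.251| = 23.207 ≈ 23.2 days.

23.2 days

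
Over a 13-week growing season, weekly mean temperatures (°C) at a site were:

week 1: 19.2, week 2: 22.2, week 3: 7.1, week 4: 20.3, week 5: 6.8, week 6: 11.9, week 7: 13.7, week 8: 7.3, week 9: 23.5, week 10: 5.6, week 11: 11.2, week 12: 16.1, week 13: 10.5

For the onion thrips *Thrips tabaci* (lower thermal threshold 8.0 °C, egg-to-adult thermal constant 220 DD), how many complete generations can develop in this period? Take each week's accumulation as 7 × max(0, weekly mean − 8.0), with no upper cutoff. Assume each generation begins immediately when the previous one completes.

Weekly DD (7 × max(0, T̄ − 8.0)): 78.4, 99.4, 0.0, 86.1, 0.0, 27.3, 39.9, 0.0, 108.5, 0.0, 22.4, 56.7, 17.5.
Season total = 536.2 DD.
Complete generations = ⌊536.2 / 220⌋ = 2.

2 generations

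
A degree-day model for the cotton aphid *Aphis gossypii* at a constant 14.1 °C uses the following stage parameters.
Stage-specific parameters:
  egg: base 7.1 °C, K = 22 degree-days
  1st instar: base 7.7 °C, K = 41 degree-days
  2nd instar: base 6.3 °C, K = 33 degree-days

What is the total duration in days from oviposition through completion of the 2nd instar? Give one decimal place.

egg: 22 / (14.1 − 7.1) = 22 / 7.0 = 3.143 d.
1st instar: 41 / (14.1 − 7.7) = 41 / 6.4 = 6.406 d.
2nd instar: 33 / (14.1 − 6.3) = 33 / 7.8 = 4.231 d.
Sum = 13.780 ≈ 13.8 days.

13.8 days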